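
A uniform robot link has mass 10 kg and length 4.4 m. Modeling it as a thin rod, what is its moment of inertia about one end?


I = (1/3) * m * L^2
= (1/3) * 10 * 4.4^2
= 0.333333 * 10 * 19.36
= 64.5333 kg*m^2


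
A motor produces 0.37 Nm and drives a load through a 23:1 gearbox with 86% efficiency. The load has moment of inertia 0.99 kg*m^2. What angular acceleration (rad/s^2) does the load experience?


tau_out = tau_motor * N * eta
= 0.37 * 23 * 0.86 = 7.3186 Nm
alpha = tau_out / I = 7.3186 / 0.99
= 7.3925 rad/s^2


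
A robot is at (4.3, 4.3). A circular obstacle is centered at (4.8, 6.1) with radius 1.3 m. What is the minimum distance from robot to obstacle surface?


center_dist = sqrt((4.3-4.8)^2 + (4.3-6.1)^2)
= sqrt(0.25 + 3.24)
= 1.8682
min_dist = center_dist - radius = 1.8682 - 1.3 = 0.5682 m


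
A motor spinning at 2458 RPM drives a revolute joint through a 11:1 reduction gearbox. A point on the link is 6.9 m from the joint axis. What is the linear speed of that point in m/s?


omega_motor = 2458 * 2*pi/60 = 257.4012 rad/s
omega_joint = omega_motor / 11 = 23.4001 rad/s
v = omega_joint * r = 23.4001 * 6.9
= 161.4607 m/s


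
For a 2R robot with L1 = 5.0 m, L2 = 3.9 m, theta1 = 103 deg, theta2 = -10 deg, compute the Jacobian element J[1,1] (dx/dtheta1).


J[1,1] = -L1*sin(t1) - L2*sin(t1+t2)
= -5.0*sin(103) - 3.9*sin(93)
= -8.7665


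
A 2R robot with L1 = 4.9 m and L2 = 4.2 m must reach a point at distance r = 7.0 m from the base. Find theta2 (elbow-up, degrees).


cos(theta2) = (r^2 - L1^2 - L2^2) / (2*L1*L2)
cos(theta2) = (49.0 - 24.01 - 17.64) / 41.16
cos(theta2) = 0.178571
theta2 = 79.7134 degrees


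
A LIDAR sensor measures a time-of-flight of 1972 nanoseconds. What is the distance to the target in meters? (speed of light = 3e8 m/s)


tof = 1972 ns = 1.972e-06 s
dist = c * tof / 2
= 3e8 * 1.972e-06 / 2
= 295.8 m


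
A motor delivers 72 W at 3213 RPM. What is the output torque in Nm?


omega = 3213 * 2*pi/60 = 336.4646 rad/s
tau = P / omega = 72 / 336.4646
= 0.214 Nm


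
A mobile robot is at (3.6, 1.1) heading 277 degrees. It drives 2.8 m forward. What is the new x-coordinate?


x_new = x0 + d*cos(theta)
= 3.6 + 2.8*cos(277)
= 3.6 + 0.3412
= 3.9412


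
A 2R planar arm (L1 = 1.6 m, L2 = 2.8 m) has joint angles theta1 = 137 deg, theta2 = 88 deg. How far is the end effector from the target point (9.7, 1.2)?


End effector via forward kinematics:
x = L1*cos(t1) + L2*cos(t1+t2) = -3.1501
y = L1*sin(t1) + L2*sin(t1+t2) = -0.8887
Distance to target:
d = sqrt((9.7 - -3.1501)^2 + (1.2 - -0.8887)^2)
= sqrt(165.1242 + 4.3627)
= 13.0187 m


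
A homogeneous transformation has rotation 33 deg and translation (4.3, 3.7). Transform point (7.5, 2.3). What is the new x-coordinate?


x' = cos(theta)*px - sin(theta)*py + tx
= 0.8387*7.5 - 0.5446*2.3 + 4.3
= 9.3374


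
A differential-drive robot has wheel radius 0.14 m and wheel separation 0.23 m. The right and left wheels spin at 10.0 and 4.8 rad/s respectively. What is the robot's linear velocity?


vR = r*wR = 0.14*10.0 = 1.4 m/s
vL = r*wL = 0.14*4.8 = 0.672 m/s
v = (vR+vL)/2 = 1.036 m/s
omega = (vR-vL)/L = 3.1652 rad/s
linear velocity = 1.036 m/s


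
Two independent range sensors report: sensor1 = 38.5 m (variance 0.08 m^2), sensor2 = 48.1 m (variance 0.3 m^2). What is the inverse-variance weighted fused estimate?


w1 = (1/var1) / (1/var1 + 1/var2)
   = 12.5 / (12.5 + 3.3333) = 0.7895
w2 = 1 - w1 = 0.2105
fused = w1*s1 + w2*s2 = 30.3947 + 10.1263
= 40.5211 m


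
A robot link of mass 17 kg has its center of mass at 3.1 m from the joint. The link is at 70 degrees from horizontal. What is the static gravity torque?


tau = m*g*L*cos(angle)
= 17 * 9.81 * 3.1 * cos(70 deg)
= 17 * 9.81 * 3.1 * 0.342
= 176.82 Nm


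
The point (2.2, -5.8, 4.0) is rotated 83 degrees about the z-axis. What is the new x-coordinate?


Rotation about z-axis: x' = x*cos(theta) - y*sin(theta)
= 2.2 * 0.1219 - -5.8 * 0.9925
= 6.0249


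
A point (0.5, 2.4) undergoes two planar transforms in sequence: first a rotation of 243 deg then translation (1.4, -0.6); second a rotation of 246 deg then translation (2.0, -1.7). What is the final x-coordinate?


After transform 1:
x1 = cos(243)*0.5 - sin(243)*2.4 + 1.4 = 3.3114
y1 = sin(243)*0.5 + cos(243)*2.4 + -0.6 = -2.1351
After transform 2:
x2 = cos(246)*3.3114 - sin(246)*-2.1351 + 2.0
= -1.2974


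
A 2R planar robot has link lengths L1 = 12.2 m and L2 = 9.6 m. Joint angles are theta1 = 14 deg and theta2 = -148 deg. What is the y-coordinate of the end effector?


Convert angles to radians: theta1 = 0.2443, theta2 = -2.5831
y = L1*sin(theta1) + L2*sin(theta1+theta2)
y = 2.9514 + -6.9057
y = -3.9542


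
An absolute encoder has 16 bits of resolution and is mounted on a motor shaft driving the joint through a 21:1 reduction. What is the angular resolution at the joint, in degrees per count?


counts = 2^16 = 65536
effective counts at joint = 65536 * 21 = 1376256
resolution = 360 / 1376256
= 2.6158e-04 deg/count


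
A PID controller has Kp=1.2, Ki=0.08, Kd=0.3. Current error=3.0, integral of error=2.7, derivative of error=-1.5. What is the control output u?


u = Kp*e + Ki*int(e) + Kd*de/dt
= 1.2*3.0 + 0.08*2.7 + 0.3*(-1.5)
= 3.6 + 0.216 + -0.45
= 3.366


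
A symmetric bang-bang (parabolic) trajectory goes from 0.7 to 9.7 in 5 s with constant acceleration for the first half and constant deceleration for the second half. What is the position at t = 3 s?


Symmetric rest-to-rest: each phase covers (pf-p0)/2 in time T/2. 0.5*a*(T/2)^2 = (pf-p0)/2 => a = 4*(pf-p0)/T^2
a = 4*(9.7-0.7)/5^2 = 1.44
t = 3 is in the deceleration phase (t > T/2).
p = pf - 0.5*a*(T-t)^2 = 9.7 - 0.5*1.44*2^2
= 6.82


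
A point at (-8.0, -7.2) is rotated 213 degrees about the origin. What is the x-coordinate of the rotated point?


x' = x*cos(theta) - y*sin(theta)
cos(213 deg) = -0.8387, sin(213 deg) = -0.5446
x' = -8.0 * -0.8387 - -7.2 * -0.5446
= 6.7094 - 3.9214
= 2.788


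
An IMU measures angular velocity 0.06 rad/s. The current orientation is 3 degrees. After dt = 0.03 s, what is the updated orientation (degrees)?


delta_theta = w * dt = 0.06 * 0.03 = 0.0018 rad
= 0.1031 deg
theta_new = 3 + 0.1031 = 3.1031 deg


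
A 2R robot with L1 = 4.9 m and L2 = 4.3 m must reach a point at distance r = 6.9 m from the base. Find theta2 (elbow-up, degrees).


cos(theta2) = (r^2 - L1^2 - L2^2) / (2*L1*L2)
cos(theta2) = (47.61 - 24.01 - 18.49) / 42.14
cos(theta2) = 0.121262
theta2 = 83.035 degrees


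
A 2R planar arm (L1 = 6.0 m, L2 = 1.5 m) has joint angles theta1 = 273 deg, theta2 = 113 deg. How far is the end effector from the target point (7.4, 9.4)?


End effector via forward kinematics:
x = L1*cos(t1) + L2*cos(t1+t2) = 1.6622
y = L1*sin(t1) + L2*sin(t1+t2) = -5.3342
Distance to target:
d = sqrt((7.4 - 1.6622)^2 + (9.4 - -5.3342)^2)
= sqrt(32.9223 + 217.0973)
= 15.812 m


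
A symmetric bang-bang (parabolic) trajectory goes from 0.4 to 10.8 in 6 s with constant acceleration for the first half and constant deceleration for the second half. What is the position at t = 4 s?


Symmetric rest-to-rest: each phase covers (pf-p0)/2 in time T/2. 0.5*a*(T/2)^2 = (pf-p0)/2 => a = 4*(pf-p0)/T^2
a = 4*(10.8-0.4)/6^2 = 1.1556
t = 4 is in the deceleration phase (t > T/2).
p = pf - 0.5*a*(T-t)^2 = 10.8 - 0.5*1.1556*2^2
= 8.4889


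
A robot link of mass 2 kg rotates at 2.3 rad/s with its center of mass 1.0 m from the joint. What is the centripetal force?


F = m * omega^2 * r
= 2 * 2.3^2 * 1.0
= 2 * 5.29 * 1.0
= 10.58 N


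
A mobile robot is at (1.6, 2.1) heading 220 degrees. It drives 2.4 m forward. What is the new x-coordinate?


x_new = x0 + d*cos(theta)
= 1.6 + 2.4*cos(220)
= 1.6 + -1.8385
= -0.2385


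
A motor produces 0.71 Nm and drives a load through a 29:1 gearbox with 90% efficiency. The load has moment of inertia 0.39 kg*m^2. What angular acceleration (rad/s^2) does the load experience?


tau_out = tau_motor * N * eta
= 0.71 * 29 * 0.9 = 18.531 Nm
alpha = tau_out / I = 18.531 / 0.39
= 47.5154 rad/s^2


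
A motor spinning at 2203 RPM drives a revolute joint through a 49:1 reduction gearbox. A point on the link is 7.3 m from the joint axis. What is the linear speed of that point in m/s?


omega_motor = 2203 * 2*pi/60 = 230.6976 rad/s
omega_joint = omega_motor / 49 = 4.7081 rad/s
v = omega_joint * r = 4.7081 * 7.3
= 34.3692 m/s


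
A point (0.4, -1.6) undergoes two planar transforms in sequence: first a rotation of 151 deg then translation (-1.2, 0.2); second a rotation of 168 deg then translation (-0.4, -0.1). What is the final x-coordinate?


After transform 1:
x1 = cos(151)*0.4 - sin(151)*-1.6 + -1.2 = -0.7742
y1 = sin(151)*0.4 + cos(151)*-1.6 + 0.2 = 1.7933
After transform 2:
x2 = cos(168)*-0.7742 - sin(168)*1.7933 + -0.4
= -0.0156


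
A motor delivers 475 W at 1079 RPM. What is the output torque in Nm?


omega = 1079 * 2*pi/60 = 112.9926 rad/s
tau = P / omega = 475 / 112.9926
= 4.2038 Nm


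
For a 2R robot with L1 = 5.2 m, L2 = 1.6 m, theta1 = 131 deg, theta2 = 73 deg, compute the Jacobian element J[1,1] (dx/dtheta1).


J[1,1] = -L1*sin(t1) - L2*sin(t1+t2)
= -5.2*sin(131) - 1.6*sin(204)
= -3.2737


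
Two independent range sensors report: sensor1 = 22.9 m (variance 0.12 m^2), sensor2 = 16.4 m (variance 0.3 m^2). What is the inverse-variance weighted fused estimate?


w1 = (1/var1) / (1/var1 + 1/var2)
   = 8.3333 / (8.3333 + 3.3333) = 0.7143
w2 = 1 - w1 = 0.2857
fused = w1*s1 + w2*s2 = 16.3571 + 4.6857
= 21.0429 m


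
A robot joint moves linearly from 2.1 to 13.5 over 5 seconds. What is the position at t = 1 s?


s = t/T = 1/5 = 0.2
p(t) = p0 + (pf-p0)*s
= 2.1 + (13.5 - 2.1) * 0.2
= 4.38


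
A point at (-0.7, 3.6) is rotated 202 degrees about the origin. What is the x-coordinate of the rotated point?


x' = x*cos(theta) - y*sin(theta)
cos(202 deg) = -0.9272, sin(202 deg) = -0.3746
x' = -0.7 * -0.9272 - 3.6 * -0.3746
= 0.649 - -1.3486
= 1.9976


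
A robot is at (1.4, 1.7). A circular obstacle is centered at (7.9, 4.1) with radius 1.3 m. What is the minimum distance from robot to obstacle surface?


center_dist = sqrt((1.4-7.9)^2 + (1.7-4.1)^2)
= sqrt(42.25 + 5.76)
= 6.9289
min_dist = center_dist - radius = 6.9289 - 1.3 = 5.6289 m


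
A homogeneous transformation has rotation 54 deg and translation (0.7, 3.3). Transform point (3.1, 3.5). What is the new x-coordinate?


x' = cos(theta)*px - sin(theta)*py + tx
= 0.5878*3.1 - 0.809*3.5 + 0.7
= -0.3094


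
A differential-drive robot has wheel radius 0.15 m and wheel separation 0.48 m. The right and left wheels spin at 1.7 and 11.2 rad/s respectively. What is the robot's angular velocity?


vR = r*wR = 0.15*1.7 = 0.255 m/s
vL = r*wL = 0.15*11.2 = 1.68 m/s
v = (vR+vL)/2 = 0.9675 m/s
omega = (vR-vL)/L = -2.9687 rad/s
angular velocity = -2.9687 rad/s


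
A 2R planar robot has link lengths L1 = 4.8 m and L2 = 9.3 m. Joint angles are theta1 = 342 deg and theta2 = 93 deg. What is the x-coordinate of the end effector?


Convert angles to radians: theta1 = 5.969, theta2 = 1.6232
x = L1*cos(theta1) + L2*cos(theta1+theta2)
x = 4.5651 + 2.407
x = 6.9721


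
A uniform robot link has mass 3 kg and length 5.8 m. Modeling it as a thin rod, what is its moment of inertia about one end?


I = (1/3) * m * L^2
= (1/3) * 3 * 5.8^2
= 0.333333 * 3 * 33.64
= 33.64 kg*m^2


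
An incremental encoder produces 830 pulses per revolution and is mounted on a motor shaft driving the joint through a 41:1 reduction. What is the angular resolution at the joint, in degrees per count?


counts per rev = 830
effective counts at joint = 830 * 41 = 34030
resolution = 360 / 34030
= 0.0106 deg/count


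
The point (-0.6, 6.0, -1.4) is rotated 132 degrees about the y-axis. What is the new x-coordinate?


Rotation about y-axis: x' = x*cos(theta) + z*sin(theta)
= -0.6 * -0.6691 + -1.4 * 0.7431
= -0.6389


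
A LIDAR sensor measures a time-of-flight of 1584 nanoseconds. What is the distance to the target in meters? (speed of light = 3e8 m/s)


tof = 1584 ns = 1.584e-06 s
dist = c * tof / 2
= 3e8 * 1.584e-06 / 2
= 237.6 m


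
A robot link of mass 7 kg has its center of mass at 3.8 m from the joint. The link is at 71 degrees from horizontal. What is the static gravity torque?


tau = m*g*L*cos(angle)
= 7 * 9.81 * 3.8 * cos(71 deg)
= 7 * 9.81 * 3.8 * 0.3256
= 84.9557 Nm


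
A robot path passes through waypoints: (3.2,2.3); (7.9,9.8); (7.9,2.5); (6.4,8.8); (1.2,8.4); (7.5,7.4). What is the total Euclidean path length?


Segment lengths:
  seg1 = sqrt((4.7)^2 + (7.5)^2) = 8.851
  seg2 = sqrt((0.0)^2 + (-7.3)^2) = 7.3
  seg3 = sqrt((-1.5)^2 + (6.3)^2) = 6.4761
  seg4 = sqrt((-5.2)^2 + (-0.4)^2) = 5.2154
  seg5 = sqrt((6.3)^2 + (-1.0)^2) = 6.3789
Total = 34.2213


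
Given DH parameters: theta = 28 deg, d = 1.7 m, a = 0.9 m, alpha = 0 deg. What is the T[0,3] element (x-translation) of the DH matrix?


T[0,3] = a * cos(theta)
= 0.9 * cos(28 deg)
= 0.9 * 0.8829
= 0.7947


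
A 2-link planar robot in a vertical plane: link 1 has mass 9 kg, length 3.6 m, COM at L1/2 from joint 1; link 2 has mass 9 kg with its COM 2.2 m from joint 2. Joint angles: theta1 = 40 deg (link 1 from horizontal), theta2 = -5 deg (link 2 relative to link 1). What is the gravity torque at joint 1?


Horizontal distance from joint 1 to link-1 COM:
  x_c1 = (L1/2)*cos(t1) = 1.8 * 0.766 = 1.3789 m
Horizontal distance from joint 1 to link-2 COM:
  x_c2 = L1*cos(t1) + Lc2*cos(t1+t2)
       = 3.6*0.766 + 2.2*0.8192 = 4.5599 m
tau1 = m1*g*x_c1 + m2*g*x_c2
     = 9*9.81*1.3789 + 9*9.81*4.5599
     = 121.7413 + 402.5931
     = 524.3344 Nm


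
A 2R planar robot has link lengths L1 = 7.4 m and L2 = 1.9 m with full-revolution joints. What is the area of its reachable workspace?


r_max = L1 + L2 = 9.3 m
r_min = |L1 - L2| = 5.5 m
Area = pi*(r_max^2 - r_min^2)
= pi*(86.49 - 30.25)
= pi * 56.24
= 176.6832 m^2


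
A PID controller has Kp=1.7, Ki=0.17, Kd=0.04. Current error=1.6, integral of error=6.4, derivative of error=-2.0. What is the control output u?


u = Kp*e + Ki*int(e) + Kd*de/dt
= 1.7*1.6 + 0.17*6.4 + 0.04*(-2.0)
= 2.72 + 1.088 + -0.08
= 3.728


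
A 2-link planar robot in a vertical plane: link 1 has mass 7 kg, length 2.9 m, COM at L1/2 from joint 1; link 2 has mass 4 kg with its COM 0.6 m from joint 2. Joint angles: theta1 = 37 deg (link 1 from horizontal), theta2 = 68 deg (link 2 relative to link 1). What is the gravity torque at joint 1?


Horizontal distance from joint 1 to link-1 COM:
  x_c1 = (L1/2)*cos(t1) = 1.45 * 0.7986 = 1.158 m
Horizontal distance from joint 1 to link-2 COM:
  x_c2 = L1*cos(t1) + Lc2*cos(t1+t2)
       = 2.9*0.7986 + 0.6*-0.2588 = 2.1608 m
tau1 = m1*g*x_c1 + m2*g*x_c2
     = 7*9.81*1.158 + 4*9.81*2.1608
     = 79.5213 + 84.7879
     = 164.3092 Nm


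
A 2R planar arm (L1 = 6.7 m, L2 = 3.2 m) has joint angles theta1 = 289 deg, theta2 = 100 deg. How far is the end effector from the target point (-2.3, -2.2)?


End effector via forward kinematics:
x = L1*cos(t1) + L2*cos(t1+t2) = 4.9801
y = L1*sin(t1) + L2*sin(t1+t2) = -4.7836
Distance to target:
d = sqrt((-2.3 - 4.9801)^2 + (-2.2 - -4.7836)^2)
= sqrt(52.9997 + 6.6749)
= 7.7249 m


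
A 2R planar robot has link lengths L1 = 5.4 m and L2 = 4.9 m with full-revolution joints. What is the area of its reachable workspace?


r_max = L1 + L2 = 10.3 m
r_min = |L1 - L2| = 0.5 m
Area = pi*(r_max^2 - r_min^2)
= pi*(106.09 - 0.25)
= pi * 105.84
= 332.5062 m^2


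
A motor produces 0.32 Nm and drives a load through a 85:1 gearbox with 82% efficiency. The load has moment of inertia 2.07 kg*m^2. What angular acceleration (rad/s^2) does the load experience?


tau_out = tau_motor * N * eta
= 0.32 * 85 * 0.82 = 22.304 Nm
alpha = tau_out / I = 22.304 / 2.07
= 10.7749 rad/s^2


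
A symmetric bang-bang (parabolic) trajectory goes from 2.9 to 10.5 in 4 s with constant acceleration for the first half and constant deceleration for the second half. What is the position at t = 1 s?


Symmetric rest-to-rest: each phase covers (pf-p0)/2 in time T/2. 0.5*a*(T/2)^2 = (pf-p0)/2 => a = 4*(pf-p0)/T^2
a = 4*(10.5-2.9)/4^2 = 1.9
t = 1 is in the acceleration phase (t <= T/2).
p = p0 + 0.5*a*t^2 = 2.9 + 0.5*1.9*1^2
= 3.85


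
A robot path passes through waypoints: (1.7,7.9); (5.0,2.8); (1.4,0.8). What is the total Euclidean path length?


Segment lengths:
  seg1 = sqrt((3.3)^2 + (-5.1)^2) = 6.0745
  seg2 = sqrt((-3.6)^2 + (-2.0)^2) = 4.1183
Total = 10.1928


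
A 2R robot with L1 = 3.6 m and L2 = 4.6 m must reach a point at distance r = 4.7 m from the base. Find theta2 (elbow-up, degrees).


cos(theta2) = (r^2 - L1^2 - L2^2) / (2*L1*L2)
cos(theta2) = (22.09 - 12.96 - 21.16) / 33.12
cos(theta2) = -0.363225
theta2 = 111.2984 degrees


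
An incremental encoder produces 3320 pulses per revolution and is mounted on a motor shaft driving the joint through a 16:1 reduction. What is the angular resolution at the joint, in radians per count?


counts per rev = 3320
effective counts at joint = 3320 * 16 = 53120
resolution = 2*pi / 53120
= 1.1828e-04 rad/count


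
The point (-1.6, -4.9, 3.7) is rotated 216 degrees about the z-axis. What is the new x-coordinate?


Rotation about z-axis: x' = x*cos(theta) - y*sin(theta)
= -1.6 * -0.809 - -4.9 * -0.5878
= -1.5857


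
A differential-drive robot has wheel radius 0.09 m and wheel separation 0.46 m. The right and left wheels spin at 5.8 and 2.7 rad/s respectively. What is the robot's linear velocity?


vR = r*wR = 0.09*5.8 = 0.522 m/s
vL = r*wL = 0.09*2.7 = 0.243 m/s
v = (vR+vL)/2 = 0.3825 m/s
omega = (vR-vL)/L = 0.6065 rad/s
linear velocity = 0.3825 m/s


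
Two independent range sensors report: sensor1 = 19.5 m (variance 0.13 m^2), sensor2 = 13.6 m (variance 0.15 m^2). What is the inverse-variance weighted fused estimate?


w1 = (1/var1) / (1/var1 + 1/var2)
   = 7.6923 / (7.6923 + 6.6667) = 0.5357
w2 = 1 - w1 = 0.4643
fused = w1*s1 + w2*s2 = 10.4464 + 6.3143
= 16.7607 m


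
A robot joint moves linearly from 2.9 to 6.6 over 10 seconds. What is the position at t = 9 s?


s = t/T = 9/10 = 0.9
p(t) = p0 + (pf-p0)*s
= 2.9 + (6.6 - 2.9) * 0.9
= 6.23


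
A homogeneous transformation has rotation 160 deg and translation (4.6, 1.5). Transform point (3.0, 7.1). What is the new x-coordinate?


x' = cos(theta)*px - sin(theta)*py + tx
= -0.9397*3.0 - 0.342*7.1 + 4.6
= -0.6474


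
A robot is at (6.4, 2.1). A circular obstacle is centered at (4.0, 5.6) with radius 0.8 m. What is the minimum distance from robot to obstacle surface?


center_dist = sqrt((6.4-4.0)^2 + (2.1-5.6)^2)
= sqrt(5.76 + 12.25)
= 4.2438
min_dist = center_dist - radius = 4.2438 - 0.8 = 3.4438 m


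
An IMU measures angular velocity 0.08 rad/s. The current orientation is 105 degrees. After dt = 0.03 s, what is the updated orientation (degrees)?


delta_theta = w * dt = 0.08 * 0.03 = 0.0024 rad
= 0.1375 deg
theta_new = 105 + 0.1375 = 105.1375 deg


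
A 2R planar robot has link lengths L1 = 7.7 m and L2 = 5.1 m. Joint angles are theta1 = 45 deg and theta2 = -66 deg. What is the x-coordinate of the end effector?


Convert angles to radians: theta1 = 0.7854, theta2 = -1.1519
x = L1*cos(theta1) + L2*cos(theta1+theta2)
x = 5.4447 + 4.7613
x = 10.206


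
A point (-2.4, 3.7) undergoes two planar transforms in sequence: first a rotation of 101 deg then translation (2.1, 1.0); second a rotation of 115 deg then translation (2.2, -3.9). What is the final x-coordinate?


After transform 1:
x1 = cos(101)*-2.4 - sin(101)*3.7 + 2.1 = -1.0741
y1 = sin(101)*-2.4 + cos(101)*3.7 + 1.0 = -2.0619
After transform 2:
x2 = cos(115)*-1.0741 - sin(115)*-2.0619 + 2.2
= 4.5226


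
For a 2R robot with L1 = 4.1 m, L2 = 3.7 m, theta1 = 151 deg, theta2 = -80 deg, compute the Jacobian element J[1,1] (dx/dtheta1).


J[1,1] = -L1*sin(t1) - L2*sin(t1+t2)
= -4.1*sin(151) - 3.7*sin(71)
= -5.4861


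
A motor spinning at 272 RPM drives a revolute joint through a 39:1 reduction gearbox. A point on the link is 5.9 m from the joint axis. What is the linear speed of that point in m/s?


omega_motor = 272 * 2*pi/60 = 28.4838 rad/s
omega_joint = omega_motor / 39 = 0.7304 rad/s
v = omega_joint * r = 0.7304 * 5.9
= 4.3091 m/s


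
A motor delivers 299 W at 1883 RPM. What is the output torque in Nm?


omega = 1883 * 2*pi/60 = 197.1873 rad/s
tau = P / omega = 299 / 197.1873
= 1.5163 Nm


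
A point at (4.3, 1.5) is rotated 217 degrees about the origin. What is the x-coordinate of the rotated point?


x' = x*cos(theta) - y*sin(theta)
cos(217 deg) = -0.7986, sin(217 deg) = -0.6018
x' = 4.3 * -0.7986 - 1.5 * -0.6018
= -3.4341 - -0.9027
= -2.5314


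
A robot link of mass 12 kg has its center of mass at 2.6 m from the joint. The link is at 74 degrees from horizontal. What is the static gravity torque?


tau = m*g*L*cos(angle)
= 12 * 9.81 * 2.6 * cos(74 deg)
= 12 * 9.81 * 2.6 * 0.2756
= 84.3649 Nm


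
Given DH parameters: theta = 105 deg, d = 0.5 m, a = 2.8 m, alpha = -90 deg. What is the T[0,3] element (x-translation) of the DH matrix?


T[0,3] = a * cos(theta)
= 2.8 * cos(105 deg)
= 2.8 * -0.2588
= -0.7247


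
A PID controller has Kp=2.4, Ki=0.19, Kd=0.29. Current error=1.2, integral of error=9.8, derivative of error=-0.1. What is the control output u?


u = Kp*e + Ki*int(e) + Kd*de/dt
= 2.4*1.2 + 0.19*9.8 + 0.29*(-0.1)
= 2.88 + 1.862 + -0.029
= 4.713


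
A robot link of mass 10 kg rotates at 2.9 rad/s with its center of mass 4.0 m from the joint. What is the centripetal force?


F = m * omega^2 * r
= 10 * 2.9^2 * 4.0
= 10 * 8.41 * 4.0
= 336.4 N


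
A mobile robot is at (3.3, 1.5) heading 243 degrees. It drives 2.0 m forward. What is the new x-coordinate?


x_new = x0 + d*cos(theta)
= 3.3 + 2.0*cos(243)
= 3.3 + -0.908
= 2.392


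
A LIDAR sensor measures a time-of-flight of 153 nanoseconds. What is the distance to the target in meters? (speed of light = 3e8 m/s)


tof = 153 ns = 1.53e-07 s
dist = c * tof / 2
= 3e8 * 1.53e-07 / 2
= 22.95 m


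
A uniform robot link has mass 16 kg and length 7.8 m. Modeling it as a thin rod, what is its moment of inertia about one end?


I = (1/3) * m * L^2
= (1/3) * 16 * 7.8^2
= 0.333333 * 16 * 60.84
= 324.48 kg*m^2


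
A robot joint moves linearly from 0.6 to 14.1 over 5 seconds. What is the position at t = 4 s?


s = t/T = 4/5 = 0.8
p(t) = p0 + (pf-p0)*s
= 0.6 + (14.1 - 0.6) * 0.8
= 11.4


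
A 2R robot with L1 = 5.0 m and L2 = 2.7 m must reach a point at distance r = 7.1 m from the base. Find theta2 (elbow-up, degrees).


cos(theta2) = (r^2 - L1^2 - L2^2) / (2*L1*L2)
cos(theta2) = (50.41 - 25.0 - 7.29) / 27.0
cos(theta2) = 0.671111
theta2 = 47.8471 degrees


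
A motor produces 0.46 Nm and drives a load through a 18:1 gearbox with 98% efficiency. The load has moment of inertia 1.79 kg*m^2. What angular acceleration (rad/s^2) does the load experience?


tau_out = tau_motor * N * eta
= 0.46 * 18 * 0.98 = 8.1144 Nm
alpha = tau_out / I = 8.1144 / 1.79
= 4.5332 rad/s^2


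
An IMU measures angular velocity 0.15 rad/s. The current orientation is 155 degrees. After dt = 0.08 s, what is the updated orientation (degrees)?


delta_theta = w * dt = 0.15 * 0.08 = 0.012 rad
= 0.6875 deg
theta_new = 155 + 0.6875 = 155.6875 deg


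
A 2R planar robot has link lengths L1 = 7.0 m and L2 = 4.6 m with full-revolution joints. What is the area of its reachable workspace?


r_max = L1 + L2 = 11.6 m
r_min = |L1 - L2| = 2.4 m
Area = pi*(r_max^2 - r_min^2)
= pi*(134.56 - 5.76)
= pi * 128.8
= 404.6371 m^2


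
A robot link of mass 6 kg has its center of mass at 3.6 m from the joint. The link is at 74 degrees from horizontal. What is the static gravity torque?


tau = m*g*L*cos(angle)
= 6 * 9.81 * 3.6 * cos(74 deg)
= 6 * 9.81 * 3.6 * 0.2756
= 58.4065 Nm


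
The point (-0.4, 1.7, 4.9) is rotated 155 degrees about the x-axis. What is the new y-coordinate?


Rotation about x-axis: y' = y*cos(theta) - z*sin(theta)
= 1.7 * -0.9063 - 4.9 * 0.4226
= -3.6116


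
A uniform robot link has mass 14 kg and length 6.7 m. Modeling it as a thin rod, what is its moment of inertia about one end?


I = (1/3) * m * L^2
= (1/3) * 14 * 6.7^2
= 0.333333 * 14 * 44.89
= 209.4867 kg*m^2


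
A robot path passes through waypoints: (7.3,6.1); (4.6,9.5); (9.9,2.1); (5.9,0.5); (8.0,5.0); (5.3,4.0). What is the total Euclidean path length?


Segment lengths:
  seg1 = sqrt((-2.7)^2 + (3.4)^2) = 4.3417
  seg2 = sqrt((5.3)^2 + (-7.4)^2) = 9.1022
  seg3 = sqrt((-4.0)^2 + (-1.6)^2) = 4.3081
  seg4 = sqrt((2.1)^2 + (4.5)^2) = 4.9659
  seg5 = sqrt((-2.7)^2 + (-1.0)^2) = 2.8792
Total = 25.5971


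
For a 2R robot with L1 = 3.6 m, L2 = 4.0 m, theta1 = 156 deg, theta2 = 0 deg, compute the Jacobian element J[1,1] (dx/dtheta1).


J[1,1] = -L1*sin(t1) - L2*sin(t1+t2)
= -3.6*sin(156) - 4.0*sin(156)
= -3.0912


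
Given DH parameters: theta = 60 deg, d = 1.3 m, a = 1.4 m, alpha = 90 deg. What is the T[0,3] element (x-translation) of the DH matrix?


T[0,3] = a * cos(theta)
= 1.4 * cos(60 deg)
= 1.4 * 0.5
= 0.7


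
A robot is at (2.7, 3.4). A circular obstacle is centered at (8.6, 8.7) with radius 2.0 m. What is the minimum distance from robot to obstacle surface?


center_dist = sqrt((2.7-8.6)^2 + (3.4-8.7)^2)
= sqrt(34.81 + 28.09)
= 7.931
min_dist = center_dist - radius = 7.931 - 2.0 = 5.931 m


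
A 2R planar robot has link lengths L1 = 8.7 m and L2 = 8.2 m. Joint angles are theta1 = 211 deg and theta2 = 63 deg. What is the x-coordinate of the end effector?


Convert angles to radians: theta1 = 3.6826, theta2 = 1.0996
x = L1*cos(theta1) + L2*cos(theta1+theta2)
x = -7.4574 + 0.572
x = -6.8854


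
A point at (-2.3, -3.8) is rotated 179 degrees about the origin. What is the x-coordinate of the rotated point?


x' = x*cos(theta) - y*sin(theta)
cos(179 deg) = -0.9998, sin(179 deg) = 0.0175
x' = -2.3 * -0.9998 - -3.8 * 0.0175
= 2.2996 - -0.0663
= 2.366


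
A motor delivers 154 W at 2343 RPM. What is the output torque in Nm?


omega = 2343 * 2*pi/60 = 245.3584 rad/s
tau = P / omega = 154 / 245.3584
= 0.6277 Nm


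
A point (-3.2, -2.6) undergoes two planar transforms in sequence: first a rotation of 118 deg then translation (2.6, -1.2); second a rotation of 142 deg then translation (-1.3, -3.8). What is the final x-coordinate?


After transform 1:
x1 = cos(118)*-3.2 - sin(118)*-2.6 + 2.6 = 6.398
y1 = sin(118)*-3.2 + cos(118)*-2.6 + -1.2 = -2.8048
After transform 2:
x2 = cos(142)*6.398 - sin(142)*-2.8048 + -1.3
= -4.6149


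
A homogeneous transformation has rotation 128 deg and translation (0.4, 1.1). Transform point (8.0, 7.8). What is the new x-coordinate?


x' = cos(theta)*px - sin(theta)*py + tx
= -0.6157*8.0 - 0.788*7.8 + 0.4
= -10.6718


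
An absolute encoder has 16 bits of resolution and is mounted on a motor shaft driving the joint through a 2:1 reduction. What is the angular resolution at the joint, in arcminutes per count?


counts = 2^16 = 65536
effective counts at joint = 65536 * 2 = 131072
resolution = 360*60 / 131072
= 0.1648 arcmin/count


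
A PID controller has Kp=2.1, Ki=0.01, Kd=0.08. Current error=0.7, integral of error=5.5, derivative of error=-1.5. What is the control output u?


u = Kp*e + Ki*int(e) + Kd*de/dt
= 2.1*0.7 + 0.01*5.5 + 0.08*(-1.5)
= 1.47 + 0.055 + -0.12
= 1.405


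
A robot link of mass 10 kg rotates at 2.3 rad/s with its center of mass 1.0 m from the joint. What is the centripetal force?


F = m * omega^2 * r
= 10 * 2.3^2 * 1.0
= 10 * 5.29 * 1.0
= 52.9 N


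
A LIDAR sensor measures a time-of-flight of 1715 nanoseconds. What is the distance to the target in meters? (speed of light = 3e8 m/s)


tof = 1715 ns = 1.715e-06 s
dist = c * tof / 2
= 3e8 * 1.715e-06 / 2
= 257.25 m


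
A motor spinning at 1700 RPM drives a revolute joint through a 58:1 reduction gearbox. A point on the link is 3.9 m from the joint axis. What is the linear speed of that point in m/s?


omega_motor = 1700 * 2*pi/60 = 178.0236 rad/s
omega_joint = omega_motor / 58 = 3.0694 rad/s
v = omega_joint * r = 3.0694 * 3.9
= 11.9706 m/s


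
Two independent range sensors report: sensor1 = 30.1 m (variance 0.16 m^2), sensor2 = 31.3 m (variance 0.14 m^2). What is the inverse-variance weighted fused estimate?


w1 = (1/var1) / (1/var1 + 1/var2)
   = 6.25 / (6.25 + 7.1429) = 0.4667
w2 = 1 - w1 = 0.5333
fused = w1*s1 + w2*s2 = 14.0467 + 16.6933
= 30.74 m


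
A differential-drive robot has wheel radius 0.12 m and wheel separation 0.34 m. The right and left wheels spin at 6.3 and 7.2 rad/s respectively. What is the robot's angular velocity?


vR = r*wR = 0.12*6.3 = 0.756 m/s
vL = r*wL = 0.12*7.2 = 0.864 m/s
v = (vR+vL)/2 = 0.81 m/s
omega = (vR-vL)/L = -0.3176 rad/s
angular velocity = -0.3176 rad/s


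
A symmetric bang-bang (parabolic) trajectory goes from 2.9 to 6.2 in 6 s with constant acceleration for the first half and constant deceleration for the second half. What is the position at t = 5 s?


Symmetric rest-to-rest: each phase covers (pf-p0)/2 in time T/2. 0.5*a*(T/2)^2 = (pf-p0)/2 => a = 4*(pf-p0)/T^2
a = 4*(6.2-2.9)/6^2 = 0.3667
t = 5 is in the deceleration phase (t > T/2).
p = pf - 0.5*a*(T-t)^2 = 6.2 - 0.5*0.3667*1^2
= 6.0167


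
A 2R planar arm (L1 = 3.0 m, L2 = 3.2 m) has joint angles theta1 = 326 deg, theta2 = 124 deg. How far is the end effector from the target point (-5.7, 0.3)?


End effector via forward kinematics:
x = L1*cos(t1) + L2*cos(t1+t2) = 2.4871
y = L1*sin(t1) + L2*sin(t1+t2) = 1.5224
Distance to target:
d = sqrt((-5.7 - 2.4871)^2 + (0.3 - 1.5224)^2)
= sqrt(67.0288 + 1.4943)
= 8.2779 m


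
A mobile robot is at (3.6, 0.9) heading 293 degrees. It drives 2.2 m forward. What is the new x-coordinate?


x_new = x0 + d*cos(theta)
= 3.6 + 2.2*cos(293)
= 3.6 + 0.8596
= 4.4596


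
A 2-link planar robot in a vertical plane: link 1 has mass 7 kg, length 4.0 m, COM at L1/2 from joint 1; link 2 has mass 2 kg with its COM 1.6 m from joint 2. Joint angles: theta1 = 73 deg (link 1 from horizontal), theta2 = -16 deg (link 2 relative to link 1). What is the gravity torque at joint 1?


Horizontal distance from joint 1 to link-1 COM:
  x_c1 = (L1/2)*cos(t1) = 2.0 * 0.2924 = 0.5847 m
Horizontal distance from joint 1 to link-2 COM:
  x_c2 = L1*cos(t1) + Lc2*cos(t1+t2)
       = 4.0*0.2924 + 1.6*0.5446 = 2.0409 m
tau1 = m1*g*x_c1 + m2*g*x_c2
     = 7*9.81*0.5847 + 2*9.81*2.0409
     = 40.1543 + 40.0426
     = 80.197 Nm


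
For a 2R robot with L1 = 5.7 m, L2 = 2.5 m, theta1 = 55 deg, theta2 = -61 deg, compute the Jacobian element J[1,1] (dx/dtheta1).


J[1,1] = -L1*sin(t1) - L2*sin(t1+t2)
= -5.7*sin(55) - 2.5*sin(-6)
= -4.4078


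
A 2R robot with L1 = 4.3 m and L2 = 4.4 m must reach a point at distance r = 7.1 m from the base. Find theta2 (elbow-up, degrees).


cos(theta2) = (r^2 - L1^2 - L2^2) / (2*L1*L2)
cos(theta2) = (50.41 - 18.49 - 19.36) / 37.84
cos(theta2) = 0.331924
theta2 = 70.6144 degrees


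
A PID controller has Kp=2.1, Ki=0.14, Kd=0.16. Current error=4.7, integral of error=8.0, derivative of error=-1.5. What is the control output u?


u = Kp*e + Ki*int(e) + Kd*de/dt
= 2.1*4.7 + 0.14*8.0 + 0.16*(-1.5)
= 9.87 + 1.12 + -0.24
= 10.75


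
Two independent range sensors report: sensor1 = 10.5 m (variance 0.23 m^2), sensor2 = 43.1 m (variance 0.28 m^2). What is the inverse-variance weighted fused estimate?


w1 = (1/var1) / (1/var1 + 1/var2)
   = 4.3478 / (4.3478 + 3.5714) = 0.549
w2 = 1 - w1 = 0.451
fused = w1*s1 + w2*s2 = 5.7647 + 19.4373
= 25.202 m


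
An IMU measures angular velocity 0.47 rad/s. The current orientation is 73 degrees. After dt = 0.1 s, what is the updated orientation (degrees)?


delta_theta = w * dt = 0.47 * 0.1 = 0.047 rad
= 2.6929 deg
theta_new = 73 + 2.6929 = 75.6929 deg


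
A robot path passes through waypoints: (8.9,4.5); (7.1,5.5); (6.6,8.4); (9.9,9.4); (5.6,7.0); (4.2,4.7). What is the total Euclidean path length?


Segment lengths:
  seg1 = sqrt((-1.8)^2 + (1.0)^2) = 2.0591
  seg2 = sqrt((-0.5)^2 + (2.9)^2) = 2.9428
  seg3 = sqrt((3.3)^2 + (1.0)^2) = 3.4482
  seg4 = sqrt((-4.3)^2 + (-2.4)^2) = 4.9244
  seg5 = sqrt((-1.4)^2 + (-2.3)^2) = 2.6926
Total = 16.0671


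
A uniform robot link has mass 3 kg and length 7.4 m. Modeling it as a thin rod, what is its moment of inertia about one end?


I = (1/3) * m * L^2
= (1/3) * 3 * 7.4^2
= 0.333333 * 3 * 54.76
= 54.76 kg*m^2


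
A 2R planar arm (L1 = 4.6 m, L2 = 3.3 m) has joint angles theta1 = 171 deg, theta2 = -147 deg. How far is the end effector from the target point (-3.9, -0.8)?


End effector via forward kinematics:
x = L1*cos(t1) + L2*cos(t1+t2) = -1.5287
y = L1*sin(t1) + L2*sin(t1+t2) = 2.0618
Distance to target:
d = sqrt((-3.9 - -1.5287)^2 + (-0.8 - 2.0618)^2)
= sqrt(5.6232 + 8.1901)
= 3.7166 m


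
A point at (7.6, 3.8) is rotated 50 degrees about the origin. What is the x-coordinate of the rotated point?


x' = x*cos(theta) - y*sin(theta)
cos(50 deg) = 0.6428, sin(50 deg) = 0.766
x' = 7.6 * 0.6428 - 3.8 * 0.766
= 4.8852 - 2.911
= 1.9742


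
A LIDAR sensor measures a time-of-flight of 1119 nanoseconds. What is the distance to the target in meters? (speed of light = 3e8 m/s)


tof = 1119 ns = 1.119e-06 s
dist = c * tof / 2
= 3e8 * 1.119e-06 / 2
= 167.85 m


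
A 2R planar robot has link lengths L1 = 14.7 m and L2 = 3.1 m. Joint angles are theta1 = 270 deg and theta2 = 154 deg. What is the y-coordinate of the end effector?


Convert angles to radians: theta1 = 4.7124, theta2 = 2.6878
y = L1*sin(theta1) + L2*sin(theta1+theta2)
y = -14.7 + 2.7863
y = -11.9137


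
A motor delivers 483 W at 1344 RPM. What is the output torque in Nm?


omega = 1344 * 2*pi/60 = 140.7434 rad/s
tau = P / omega = 483 / 140.7434
= 3.4318 Nm


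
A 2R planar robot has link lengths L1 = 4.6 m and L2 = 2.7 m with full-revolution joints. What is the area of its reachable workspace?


r_max = L1 + L2 = 7.3 m
r_min = |L1 - L2| = 1.9 m
Area = pi*(r_max^2 - r_min^2)
= pi*(53.29 - 3.61)
= pi * 49.68
= 156.0743 m^2


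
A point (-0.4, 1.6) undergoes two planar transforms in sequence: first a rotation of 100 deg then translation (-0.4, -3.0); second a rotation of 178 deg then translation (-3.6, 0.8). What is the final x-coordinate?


After transform 1:
x1 = cos(100)*-0.4 - sin(100)*1.6 + -0.4 = -1.9062
y1 = sin(100)*-0.4 + cos(100)*1.6 + -3.0 = -3.6718
After transform 2:
x2 = cos(178)*-1.9062 - sin(178)*-3.6718 + -3.6
= -1.5668


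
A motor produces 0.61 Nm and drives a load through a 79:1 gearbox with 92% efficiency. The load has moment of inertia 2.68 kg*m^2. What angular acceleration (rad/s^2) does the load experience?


tau_out = tau_motor * N * eta
= 0.61 * 79 * 0.92 = 44.3348 Nm
alpha = tau_out / I = 44.3348 / 2.68
= 16.5428 rad/s^2


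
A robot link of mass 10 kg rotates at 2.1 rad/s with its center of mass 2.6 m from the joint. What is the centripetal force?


F = m * omega^2 * r
= 10 * 2.1^2 * 2.6
= 10 * 4.41 * 2.6
= 114.66 N


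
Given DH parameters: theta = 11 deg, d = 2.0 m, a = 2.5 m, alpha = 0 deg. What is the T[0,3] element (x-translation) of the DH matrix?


T[0,3] = a * cos(theta)
= 2.5 * cos(11 deg)
= 2.5 * 0.9816
= 2.4541


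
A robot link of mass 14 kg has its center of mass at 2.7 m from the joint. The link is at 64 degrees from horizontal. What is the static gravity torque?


tau = m*g*L*cos(angle)
= 14 * 9.81 * 2.7 * cos(64 deg)
= 14 * 9.81 * 2.7 * 0.4384
= 162.5559 Nm


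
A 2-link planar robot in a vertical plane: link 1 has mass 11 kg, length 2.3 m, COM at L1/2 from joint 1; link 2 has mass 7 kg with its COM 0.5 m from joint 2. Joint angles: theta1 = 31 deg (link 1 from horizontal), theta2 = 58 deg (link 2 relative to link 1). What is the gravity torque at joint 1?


Horizontal distance from joint 1 to link-1 COM:
  x_c1 = (L1/2)*cos(t1) = 1.15 * 0.8572 = 0.9857 m
Horizontal distance from joint 1 to link-2 COM:
  x_c2 = L1*cos(t1) + Lc2*cos(t1+t2)
       = 2.3*0.8572 + 0.5*0.0175 = 1.9802 m
tau1 = m1*g*x_c1 + m2*g*x_c2
     = 11*9.81*0.9857 + 7*9.81*1.9802
     = 106.3715 + 135.9811
     = 242.3526 Nm


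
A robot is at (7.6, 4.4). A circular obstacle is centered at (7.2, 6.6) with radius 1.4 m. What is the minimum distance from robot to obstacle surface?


center_dist = sqrt((7.6-7.2)^2 + (4.4-6.6)^2)
= sqrt(0.16 + 4.84)
= 2.2361
min_dist = center_dist - radius = 2.2361 - 1.4 = 0.8361 m


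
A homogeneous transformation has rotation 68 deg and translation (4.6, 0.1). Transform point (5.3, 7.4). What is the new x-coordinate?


x' = cos(theta)*px - sin(theta)*py + tx
= 0.3746*5.3 - 0.9272*7.4 + 4.6
= -0.2757


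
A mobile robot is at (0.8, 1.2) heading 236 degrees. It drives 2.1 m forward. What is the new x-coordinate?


x_new = x0 + d*cos(theta)
= 0.8 + 2.1*cos(236)
= 0.8 + -1.1743
= -0.3743


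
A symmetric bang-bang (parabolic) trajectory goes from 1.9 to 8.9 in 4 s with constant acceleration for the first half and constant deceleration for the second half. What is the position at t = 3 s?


Symmetric rest-to-rest: each phase covers (pf-p0)/2 in time T/2. 0.5*a*(T/2)^2 = (pf-p0)/2 => a = 4*(pf-p0)/T^2
a = 4*(8.9-1.9)/4^2 = 1.75
t = 3 is in the deceleration phase (t > T/2).
p = pf - 0.5*a*(T-t)^2 = 8.9 - 0.5*1.75*1^2
= 8.025


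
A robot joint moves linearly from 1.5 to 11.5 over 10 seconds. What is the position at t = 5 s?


s = t/T = 5/10 = 0.5
p(t) = p0 + (pf-p0)*s
= 1.5 + (11.5 - 1.5) * 0.5
= 6.5


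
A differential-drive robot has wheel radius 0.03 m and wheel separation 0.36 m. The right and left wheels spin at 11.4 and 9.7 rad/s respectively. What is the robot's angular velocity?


vR = r*wR = 0.03*11.4 = 0.342 m/s
vL = r*wL = 0.03*9.7 = 0.291 m/s
v = (vR+vL)/2 = 0.3165 m/s
omega = (vR-vL)/L = 0.1417 rad/s
angular velocity = 0.1417 rad/s


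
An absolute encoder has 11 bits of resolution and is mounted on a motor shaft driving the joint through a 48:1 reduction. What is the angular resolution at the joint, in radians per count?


counts = 2^11 = 2048
effective counts at joint = 2048 * 48 = 98304
resolution = 2*pi / 98304
= 6.3916e-05 rad/count


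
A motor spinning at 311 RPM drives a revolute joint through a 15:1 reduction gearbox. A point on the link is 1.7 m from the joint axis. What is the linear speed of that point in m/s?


omega_motor = 311 * 2*pi/60 = 32.5678 rad/s
omega_joint = omega_motor / 15 = 2.1712 rad/s
v = omega_joint * r = 2.1712 * 1.7
= 3.691 m/s


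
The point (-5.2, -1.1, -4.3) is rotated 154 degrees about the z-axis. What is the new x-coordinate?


Rotation about z-axis: x' = x*cos(theta) - y*sin(theta)
= -5.2 * -0.8988 - -1.1 * 0.4384
= 5.1559


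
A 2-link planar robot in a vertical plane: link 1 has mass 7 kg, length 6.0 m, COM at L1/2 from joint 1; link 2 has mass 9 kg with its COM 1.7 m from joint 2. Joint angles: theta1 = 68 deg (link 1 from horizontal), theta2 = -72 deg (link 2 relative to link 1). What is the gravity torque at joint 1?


Horizontal distance from joint 1 to link-1 COM:
  x_c1 = (L1/2)*cos(t1) = 3.0 * 0.3746 = 1.1238 m
Horizontal distance from joint 1 to link-2 COM:
  x_c2 = L1*cos(t1) + Lc2*cos(t1+t2)
       = 6.0*0.3746 + 1.7*0.9976 = 3.9435 m
tau1 = m1*g*x_c1 + m2*g*x_c2
     = 7*9.81*1.1238 + 9*9.81*3.9435
     = 77.1727 + 348.1715
     = 425.3442 Nm


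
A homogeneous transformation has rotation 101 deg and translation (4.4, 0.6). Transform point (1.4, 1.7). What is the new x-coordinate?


x' = cos(theta)*px - sin(theta)*py + tx
= -0.1908*1.4 - 0.9816*1.7 + 4.4
= 2.4641


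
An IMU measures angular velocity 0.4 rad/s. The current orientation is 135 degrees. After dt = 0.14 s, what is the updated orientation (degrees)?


delta_theta = w * dt = 0.4 * 0.14 = 0.056 rad
= 3.2086 deg
theta_new = 135 + 3.2086 = 138.2086 deg
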